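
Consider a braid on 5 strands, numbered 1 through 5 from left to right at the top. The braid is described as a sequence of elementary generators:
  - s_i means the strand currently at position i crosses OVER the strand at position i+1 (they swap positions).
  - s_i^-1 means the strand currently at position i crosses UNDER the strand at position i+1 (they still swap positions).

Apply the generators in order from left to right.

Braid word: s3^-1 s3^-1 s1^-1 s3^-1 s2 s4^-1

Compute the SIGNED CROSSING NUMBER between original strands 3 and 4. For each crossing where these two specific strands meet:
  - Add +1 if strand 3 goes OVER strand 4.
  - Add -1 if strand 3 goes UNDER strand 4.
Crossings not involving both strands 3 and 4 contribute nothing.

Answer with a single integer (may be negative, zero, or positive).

Gen 1: 3 under 4. Both 3&4? yes. Contrib: -1. Sum: -1
Gen 2: 4 under 3. Both 3&4? yes. Contrib: +1. Sum: 0
Gen 3: crossing 1x2. Both 3&4? no. Sum: 0
Gen 4: 3 under 4. Both 3&4? yes. Contrib: -1. Sum: -1
Gen 5: crossing 1x4. Both 3&4? no. Sum: -1
Gen 6: crossing 3x5. Both 3&4? no. Sum: -1

Answer: -1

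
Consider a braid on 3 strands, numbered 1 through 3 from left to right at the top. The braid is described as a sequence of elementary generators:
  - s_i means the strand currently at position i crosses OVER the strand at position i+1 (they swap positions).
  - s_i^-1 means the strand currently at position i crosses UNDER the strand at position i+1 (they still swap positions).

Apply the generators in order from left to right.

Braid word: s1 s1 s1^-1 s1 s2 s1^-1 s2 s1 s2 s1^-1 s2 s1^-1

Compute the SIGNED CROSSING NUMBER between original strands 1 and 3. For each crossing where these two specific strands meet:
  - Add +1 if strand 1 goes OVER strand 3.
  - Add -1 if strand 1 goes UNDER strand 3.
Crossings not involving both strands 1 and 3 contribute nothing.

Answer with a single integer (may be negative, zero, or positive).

Answer: -3

Derivation:
Gen 1: crossing 1x2. Both 1&3? no. Sum: 0
Gen 2: crossing 2x1. Both 1&3? no. Sum: 0
Gen 3: crossing 1x2. Both 1&3? no. Sum: 0
Gen 4: crossing 2x1. Both 1&3? no. Sum: 0
Gen 5: crossing 2x3. Both 1&3? no. Sum: 0
Gen 6: 1 under 3. Both 1&3? yes. Contrib: -1. Sum: -1
Gen 7: crossing 1x2. Both 1&3? no. Sum: -1
Gen 8: crossing 3x2. Both 1&3? no. Sum: -1
Gen 9: 3 over 1. Both 1&3? yes. Contrib: -1. Sum: -2
Gen 10: crossing 2x1. Both 1&3? no. Sum: -2
Gen 11: crossing 2x3. Both 1&3? no. Sum: -2
Gen 12: 1 under 3. Both 1&3? yes. Contrib: -1. Sum: -3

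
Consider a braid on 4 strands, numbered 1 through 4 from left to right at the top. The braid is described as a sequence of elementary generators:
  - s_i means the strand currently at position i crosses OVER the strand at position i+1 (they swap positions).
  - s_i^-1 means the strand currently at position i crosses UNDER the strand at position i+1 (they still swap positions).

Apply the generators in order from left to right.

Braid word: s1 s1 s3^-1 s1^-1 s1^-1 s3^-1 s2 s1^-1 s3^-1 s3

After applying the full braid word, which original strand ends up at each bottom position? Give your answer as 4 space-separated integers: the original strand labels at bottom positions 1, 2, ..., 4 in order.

Answer: 3 1 2 4

Derivation:
Gen 1 (s1): strand 1 crosses over strand 2. Perm now: [2 1 3 4]
Gen 2 (s1): strand 2 crosses over strand 1. Perm now: [1 2 3 4]
Gen 3 (s3^-1): strand 3 crosses under strand 4. Perm now: [1 2 4 3]
Gen 4 (s1^-1): strand 1 crosses under strand 2. Perm now: [2 1 4 3]
Gen 5 (s1^-1): strand 2 crosses under strand 1. Perm now: [1 2 4 3]
Gen 6 (s3^-1): strand 4 crosses under strand 3. Perm now: [1 2 3 4]
Gen 7 (s2): strand 2 crosses over strand 3. Perm now: [1 3 2 4]
Gen 8 (s1^-1): strand 1 crosses under strand 3. Perm now: [3 1 2 4]
Gen 9 (s3^-1): strand 2 crosses under strand 4. Perm now: [3 1 4 2]
Gen 10 (s3): strand 4 crosses over strand 2. Perm now: [3 1 2 4]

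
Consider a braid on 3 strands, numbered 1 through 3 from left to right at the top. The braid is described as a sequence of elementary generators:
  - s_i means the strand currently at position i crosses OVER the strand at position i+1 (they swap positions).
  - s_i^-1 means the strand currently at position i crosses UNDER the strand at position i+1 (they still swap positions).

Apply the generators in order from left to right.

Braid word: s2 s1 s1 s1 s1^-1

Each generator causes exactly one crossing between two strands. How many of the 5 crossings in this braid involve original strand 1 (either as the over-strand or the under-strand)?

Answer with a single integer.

Gen 1: crossing 2x3. Involves strand 1? no. Count so far: 0
Gen 2: crossing 1x3. Involves strand 1? yes. Count so far: 1
Gen 3: crossing 3x1. Involves strand 1? yes. Count so far: 2
Gen 4: crossing 1x3. Involves strand 1? yes. Count so far: 3
Gen 5: crossing 3x1. Involves strand 1? yes. Count so far: 4

Answer: 4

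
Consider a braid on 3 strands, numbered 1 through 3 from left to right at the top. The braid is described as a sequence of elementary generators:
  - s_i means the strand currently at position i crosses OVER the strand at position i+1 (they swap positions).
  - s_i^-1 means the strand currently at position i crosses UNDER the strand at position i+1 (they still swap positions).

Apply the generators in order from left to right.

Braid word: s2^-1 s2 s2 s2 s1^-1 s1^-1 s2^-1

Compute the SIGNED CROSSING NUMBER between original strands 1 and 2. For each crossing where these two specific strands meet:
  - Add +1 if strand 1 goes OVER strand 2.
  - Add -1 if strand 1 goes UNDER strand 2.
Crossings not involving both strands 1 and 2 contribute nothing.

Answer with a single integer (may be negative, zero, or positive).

Gen 1: crossing 2x3. Both 1&2? no. Sum: 0
Gen 2: crossing 3x2. Both 1&2? no. Sum: 0
Gen 3: crossing 2x3. Both 1&2? no. Sum: 0
Gen 4: crossing 3x2. Both 1&2? no. Sum: 0
Gen 5: 1 under 2. Both 1&2? yes. Contrib: -1. Sum: -1
Gen 6: 2 under 1. Both 1&2? yes. Contrib: +1. Sum: 0
Gen 7: crossing 2x3. Both 1&2? no. Sum: 0

Answer: 0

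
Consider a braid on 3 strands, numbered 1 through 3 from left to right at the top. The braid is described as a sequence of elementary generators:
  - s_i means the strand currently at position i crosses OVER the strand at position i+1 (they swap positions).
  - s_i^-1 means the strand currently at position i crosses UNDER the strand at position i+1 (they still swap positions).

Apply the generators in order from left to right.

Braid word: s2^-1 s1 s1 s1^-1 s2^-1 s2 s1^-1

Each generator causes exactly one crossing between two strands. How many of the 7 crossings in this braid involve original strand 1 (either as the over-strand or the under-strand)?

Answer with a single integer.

Gen 1: crossing 2x3. Involves strand 1? no. Count so far: 0
Gen 2: crossing 1x3. Involves strand 1? yes. Count so far: 1
Gen 3: crossing 3x1. Involves strand 1? yes. Count so far: 2
Gen 4: crossing 1x3. Involves strand 1? yes. Count so far: 3
Gen 5: crossing 1x2. Involves strand 1? yes. Count so far: 4
Gen 6: crossing 2x1. Involves strand 1? yes. Count so far: 5
Gen 7: crossing 3x1. Involves strand 1? yes. Count so far: 6

Answer: 6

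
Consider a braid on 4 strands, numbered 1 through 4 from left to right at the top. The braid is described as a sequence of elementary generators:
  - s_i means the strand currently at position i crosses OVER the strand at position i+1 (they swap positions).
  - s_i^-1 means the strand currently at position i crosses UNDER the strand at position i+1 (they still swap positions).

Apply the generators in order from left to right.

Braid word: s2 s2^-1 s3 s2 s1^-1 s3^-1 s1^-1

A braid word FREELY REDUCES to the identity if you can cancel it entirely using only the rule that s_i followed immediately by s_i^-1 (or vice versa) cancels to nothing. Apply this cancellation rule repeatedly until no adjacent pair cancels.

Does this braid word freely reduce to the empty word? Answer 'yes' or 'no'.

Gen 1 (s2): push. Stack: [s2]
Gen 2 (s2^-1): cancels prior s2. Stack: []
Gen 3 (s3): push. Stack: [s3]
Gen 4 (s2): push. Stack: [s3 s2]
Gen 5 (s1^-1): push. Stack: [s3 s2 s1^-1]
Gen 6 (s3^-1): push. Stack: [s3 s2 s1^-1 s3^-1]
Gen 7 (s1^-1): push. Stack: [s3 s2 s1^-1 s3^-1 s1^-1]
Reduced word: s3 s2 s1^-1 s3^-1 s1^-1

Answer: no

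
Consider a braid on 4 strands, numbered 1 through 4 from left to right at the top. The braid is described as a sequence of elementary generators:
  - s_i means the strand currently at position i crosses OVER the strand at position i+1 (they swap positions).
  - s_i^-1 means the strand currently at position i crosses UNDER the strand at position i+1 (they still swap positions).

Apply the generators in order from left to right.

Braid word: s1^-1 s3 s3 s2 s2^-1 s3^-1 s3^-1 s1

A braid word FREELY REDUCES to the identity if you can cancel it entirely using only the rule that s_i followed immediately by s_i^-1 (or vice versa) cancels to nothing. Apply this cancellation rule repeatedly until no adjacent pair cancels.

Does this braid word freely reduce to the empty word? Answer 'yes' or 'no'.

Gen 1 (s1^-1): push. Stack: [s1^-1]
Gen 2 (s3): push. Stack: [s1^-1 s3]
Gen 3 (s3): push. Stack: [s1^-1 s3 s3]
Gen 4 (s2): push. Stack: [s1^-1 s3 s3 s2]
Gen 5 (s2^-1): cancels prior s2. Stack: [s1^-1 s3 s3]
Gen 6 (s3^-1): cancels prior s3. Stack: [s1^-1 s3]
Gen 7 (s3^-1): cancels prior s3. Stack: [s1^-1]
Gen 8 (s1): cancels prior s1^-1. Stack: []
Reduced word: (empty)

Answer: yes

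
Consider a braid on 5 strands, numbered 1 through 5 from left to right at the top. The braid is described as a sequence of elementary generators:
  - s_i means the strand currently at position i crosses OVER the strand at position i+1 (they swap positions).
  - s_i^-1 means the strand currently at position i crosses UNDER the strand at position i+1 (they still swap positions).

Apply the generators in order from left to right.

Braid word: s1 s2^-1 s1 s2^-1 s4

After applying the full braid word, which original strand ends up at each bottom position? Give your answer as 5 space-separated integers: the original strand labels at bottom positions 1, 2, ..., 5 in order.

Gen 1 (s1): strand 1 crosses over strand 2. Perm now: [2 1 3 4 5]
Gen 2 (s2^-1): strand 1 crosses under strand 3. Perm now: [2 3 1 4 5]
Gen 3 (s1): strand 2 crosses over strand 3. Perm now: [3 2 1 4 5]
Gen 4 (s2^-1): strand 2 crosses under strand 1. Perm now: [3 1 2 4 5]
Gen 5 (s4): strand 4 crosses over strand 5. Perm now: [3 1 2 5 4]

Answer: 3 1 2 5 4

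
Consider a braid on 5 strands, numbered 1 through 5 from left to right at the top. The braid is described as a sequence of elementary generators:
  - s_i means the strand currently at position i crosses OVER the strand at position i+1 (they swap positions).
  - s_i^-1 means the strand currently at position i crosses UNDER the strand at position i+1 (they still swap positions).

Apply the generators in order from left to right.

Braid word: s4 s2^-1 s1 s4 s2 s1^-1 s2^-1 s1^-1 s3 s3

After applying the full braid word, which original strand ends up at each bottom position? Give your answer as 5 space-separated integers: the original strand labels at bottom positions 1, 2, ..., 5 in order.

Answer: 1 2 3 4 5

Derivation:
Gen 1 (s4): strand 4 crosses over strand 5. Perm now: [1 2 3 5 4]
Gen 2 (s2^-1): strand 2 crosses under strand 3. Perm now: [1 3 2 5 4]
Gen 3 (s1): strand 1 crosses over strand 3. Perm now: [3 1 2 5 4]
Gen 4 (s4): strand 5 crosses over strand 4. Perm now: [3 1 2 4 5]
Gen 5 (s2): strand 1 crosses over strand 2. Perm now: [3 2 1 4 5]
Gen 6 (s1^-1): strand 3 crosses under strand 2. Perm now: [2 3 1 4 5]
Gen 7 (s2^-1): strand 3 crosses under strand 1. Perm now: [2 1 3 4 5]
Gen 8 (s1^-1): strand 2 crosses under strand 1. Perm now: [1 2 3 4 5]
Gen 9 (s3): strand 3 crosses over strand 4. Perm now: [1 2 4 3 5]
Gen 10 (s3): strand 4 crosses over strand 3. Perm now: [1 2 3 4 5]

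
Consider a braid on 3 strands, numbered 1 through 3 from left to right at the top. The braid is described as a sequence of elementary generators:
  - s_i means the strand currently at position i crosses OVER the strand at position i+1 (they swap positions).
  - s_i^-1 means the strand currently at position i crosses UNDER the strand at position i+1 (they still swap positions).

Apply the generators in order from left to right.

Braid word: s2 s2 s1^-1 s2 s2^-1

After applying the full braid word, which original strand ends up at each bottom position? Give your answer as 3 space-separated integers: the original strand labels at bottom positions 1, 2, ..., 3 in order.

Gen 1 (s2): strand 2 crosses over strand 3. Perm now: [1 3 2]
Gen 2 (s2): strand 3 crosses over strand 2. Perm now: [1 2 3]
Gen 3 (s1^-1): strand 1 crosses under strand 2. Perm now: [2 1 3]
Gen 4 (s2): strand 1 crosses over strand 3. Perm now: [2 3 1]
Gen 5 (s2^-1): strand 3 crosses under strand 1. Perm now: [2 1 3]

Answer: 2 1 3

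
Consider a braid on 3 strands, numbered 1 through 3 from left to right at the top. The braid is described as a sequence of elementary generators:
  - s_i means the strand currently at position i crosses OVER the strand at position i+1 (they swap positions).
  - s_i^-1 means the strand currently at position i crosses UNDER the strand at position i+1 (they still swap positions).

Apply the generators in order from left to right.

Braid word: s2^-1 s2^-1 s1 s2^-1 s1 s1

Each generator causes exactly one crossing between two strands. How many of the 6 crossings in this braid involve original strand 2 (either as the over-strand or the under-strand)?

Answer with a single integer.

Gen 1: crossing 2x3. Involves strand 2? yes. Count so far: 1
Gen 2: crossing 3x2. Involves strand 2? yes. Count so far: 2
Gen 3: crossing 1x2. Involves strand 2? yes. Count so far: 3
Gen 4: crossing 1x3. Involves strand 2? no. Count so far: 3
Gen 5: crossing 2x3. Involves strand 2? yes. Count so far: 4
Gen 6: crossing 3x2. Involves strand 2? yes. Count so far: 5

Answer: 5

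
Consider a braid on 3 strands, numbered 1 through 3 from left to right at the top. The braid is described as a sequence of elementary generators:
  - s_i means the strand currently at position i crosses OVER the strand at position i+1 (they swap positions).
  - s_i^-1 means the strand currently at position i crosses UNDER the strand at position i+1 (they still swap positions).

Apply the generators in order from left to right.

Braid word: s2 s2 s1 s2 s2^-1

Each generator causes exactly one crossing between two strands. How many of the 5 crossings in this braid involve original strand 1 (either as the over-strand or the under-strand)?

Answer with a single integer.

Answer: 3

Derivation:
Gen 1: crossing 2x3. Involves strand 1? no. Count so far: 0
Gen 2: crossing 3x2. Involves strand 1? no. Count so far: 0
Gen 3: crossing 1x2. Involves strand 1? yes. Count so far: 1
Gen 4: crossing 1x3. Involves strand 1? yes. Count so far: 2
Gen 5: crossing 3x1. Involves strand 1? yes. Count so far: 3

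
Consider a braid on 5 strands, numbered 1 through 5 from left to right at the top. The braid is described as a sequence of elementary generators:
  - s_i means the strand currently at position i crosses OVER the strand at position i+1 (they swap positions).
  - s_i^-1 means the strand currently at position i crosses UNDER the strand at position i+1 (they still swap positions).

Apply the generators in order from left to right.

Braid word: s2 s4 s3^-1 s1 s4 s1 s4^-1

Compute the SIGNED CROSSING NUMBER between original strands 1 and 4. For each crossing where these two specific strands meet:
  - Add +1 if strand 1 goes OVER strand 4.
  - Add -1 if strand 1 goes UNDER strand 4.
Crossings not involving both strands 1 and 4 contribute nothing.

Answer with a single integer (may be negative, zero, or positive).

Answer: 0

Derivation:
Gen 1: crossing 2x3. Both 1&4? no. Sum: 0
Gen 2: crossing 4x5. Both 1&4? no. Sum: 0
Gen 3: crossing 2x5. Both 1&4? no. Sum: 0
Gen 4: crossing 1x3. Both 1&4? no. Sum: 0
Gen 5: crossing 2x4. Both 1&4? no. Sum: 0
Gen 6: crossing 3x1. Both 1&4? no. Sum: 0
Gen 7: crossing 4x2. Both 1&4? no. Sum: 0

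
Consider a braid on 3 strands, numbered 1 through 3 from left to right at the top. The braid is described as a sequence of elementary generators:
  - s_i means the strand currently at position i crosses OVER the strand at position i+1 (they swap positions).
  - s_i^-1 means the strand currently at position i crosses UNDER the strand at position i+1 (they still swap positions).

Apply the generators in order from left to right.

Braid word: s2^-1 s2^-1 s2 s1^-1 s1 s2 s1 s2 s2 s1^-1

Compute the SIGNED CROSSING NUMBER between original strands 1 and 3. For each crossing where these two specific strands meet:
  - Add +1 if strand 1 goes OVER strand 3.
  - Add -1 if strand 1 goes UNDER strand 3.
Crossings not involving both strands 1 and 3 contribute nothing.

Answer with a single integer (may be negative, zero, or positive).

Answer: -2

Derivation:
Gen 1: crossing 2x3. Both 1&3? no. Sum: 0
Gen 2: crossing 3x2. Both 1&3? no. Sum: 0
Gen 3: crossing 2x3. Both 1&3? no. Sum: 0
Gen 4: 1 under 3. Both 1&3? yes. Contrib: -1. Sum: -1
Gen 5: 3 over 1. Both 1&3? yes. Contrib: -1. Sum: -2
Gen 6: crossing 3x2. Both 1&3? no. Sum: -2
Gen 7: crossing 1x2. Both 1&3? no. Sum: -2
Gen 8: 1 over 3. Both 1&3? yes. Contrib: +1. Sum: -1
Gen 9: 3 over 1. Both 1&3? yes. Contrib: -1. Sum: -2
Gen 10: crossing 2x1. Both 1&3? no. Sum: -2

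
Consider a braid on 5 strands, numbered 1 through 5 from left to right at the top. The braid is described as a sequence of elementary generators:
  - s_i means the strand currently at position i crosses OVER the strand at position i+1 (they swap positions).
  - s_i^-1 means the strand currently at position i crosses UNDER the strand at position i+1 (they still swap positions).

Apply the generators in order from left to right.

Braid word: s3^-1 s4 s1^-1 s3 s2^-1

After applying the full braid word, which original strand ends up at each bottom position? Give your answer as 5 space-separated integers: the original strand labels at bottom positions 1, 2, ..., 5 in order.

Answer: 2 5 1 4 3

Derivation:
Gen 1 (s3^-1): strand 3 crosses under strand 4. Perm now: [1 2 4 3 5]
Gen 2 (s4): strand 3 crosses over strand 5. Perm now: [1 2 4 5 3]
Gen 3 (s1^-1): strand 1 crosses under strand 2. Perm now: [2 1 4 5 3]
Gen 4 (s3): strand 4 crosses over strand 5. Perm now: [2 1 5 4 3]
Gen 5 (s2^-1): strand 1 crosses under strand 5. Perm now: [2 5 1 4 3]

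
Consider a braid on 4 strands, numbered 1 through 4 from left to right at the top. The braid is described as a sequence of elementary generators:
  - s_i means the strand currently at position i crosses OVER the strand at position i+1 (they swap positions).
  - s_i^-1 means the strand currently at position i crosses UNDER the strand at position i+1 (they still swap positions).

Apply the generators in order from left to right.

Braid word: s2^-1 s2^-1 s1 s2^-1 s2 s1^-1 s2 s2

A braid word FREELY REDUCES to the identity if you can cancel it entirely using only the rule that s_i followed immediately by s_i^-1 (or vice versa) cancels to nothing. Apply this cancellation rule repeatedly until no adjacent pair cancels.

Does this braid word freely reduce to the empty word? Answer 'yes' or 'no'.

Gen 1 (s2^-1): push. Stack: [s2^-1]
Gen 2 (s2^-1): push. Stack: [s2^-1 s2^-1]
Gen 3 (s1): push. Stack: [s2^-1 s2^-1 s1]
Gen 4 (s2^-1): push. Stack: [s2^-1 s2^-1 s1 s2^-1]
Gen 5 (s2): cancels prior s2^-1. Stack: [s2^-1 s2^-1 s1]
Gen 6 (s1^-1): cancels prior s1. Stack: [s2^-1 s2^-1]
Gen 7 (s2): cancels prior s2^-1. Stack: [s2^-1]
Gen 8 (s2): cancels prior s2^-1. Stack: []
Reduced word: (empty)

Answer: yes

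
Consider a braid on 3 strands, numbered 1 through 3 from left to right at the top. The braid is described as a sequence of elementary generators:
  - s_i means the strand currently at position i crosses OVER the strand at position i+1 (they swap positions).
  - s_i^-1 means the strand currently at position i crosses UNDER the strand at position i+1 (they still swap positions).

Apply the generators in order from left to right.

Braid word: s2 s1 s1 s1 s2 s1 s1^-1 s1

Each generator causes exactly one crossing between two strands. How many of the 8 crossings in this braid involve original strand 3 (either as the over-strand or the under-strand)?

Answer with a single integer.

Gen 1: crossing 2x3. Involves strand 3? yes. Count so far: 1
Gen 2: crossing 1x3. Involves strand 3? yes. Count so far: 2
Gen 3: crossing 3x1. Involves strand 3? yes. Count so far: 3
Gen 4: crossing 1x3. Involves strand 3? yes. Count so far: 4
Gen 5: crossing 1x2. Involves strand 3? no. Count so far: 4
Gen 6: crossing 3x2. Involves strand 3? yes. Count so far: 5
Gen 7: crossing 2x3. Involves strand 3? yes. Count so far: 6
Gen 8: crossing 3x2. Involves strand 3? yes. Count so far: 7

Answer: 7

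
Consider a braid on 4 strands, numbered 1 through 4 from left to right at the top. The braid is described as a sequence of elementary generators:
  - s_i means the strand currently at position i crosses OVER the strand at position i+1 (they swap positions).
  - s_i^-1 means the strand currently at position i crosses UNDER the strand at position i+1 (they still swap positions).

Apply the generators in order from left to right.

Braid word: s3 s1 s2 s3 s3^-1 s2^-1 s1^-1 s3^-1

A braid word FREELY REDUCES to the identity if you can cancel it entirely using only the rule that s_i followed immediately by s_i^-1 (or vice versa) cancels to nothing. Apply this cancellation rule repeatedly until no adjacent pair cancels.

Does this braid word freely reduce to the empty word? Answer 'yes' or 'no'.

Gen 1 (s3): push. Stack: [s3]
Gen 2 (s1): push. Stack: [s3 s1]
Gen 3 (s2): push. Stack: [s3 s1 s2]
Gen 4 (s3): push. Stack: [s3 s1 s2 s3]
Gen 5 (s3^-1): cancels prior s3. Stack: [s3 s1 s2]
Gen 6 (s2^-1): cancels prior s2. Stack: [s3 s1]
Gen 7 (s1^-1): cancels prior s1. Stack: [s3]
Gen 8 (s3^-1): cancels prior s3. Stack: []
Reduced word: (empty)

Answer: yes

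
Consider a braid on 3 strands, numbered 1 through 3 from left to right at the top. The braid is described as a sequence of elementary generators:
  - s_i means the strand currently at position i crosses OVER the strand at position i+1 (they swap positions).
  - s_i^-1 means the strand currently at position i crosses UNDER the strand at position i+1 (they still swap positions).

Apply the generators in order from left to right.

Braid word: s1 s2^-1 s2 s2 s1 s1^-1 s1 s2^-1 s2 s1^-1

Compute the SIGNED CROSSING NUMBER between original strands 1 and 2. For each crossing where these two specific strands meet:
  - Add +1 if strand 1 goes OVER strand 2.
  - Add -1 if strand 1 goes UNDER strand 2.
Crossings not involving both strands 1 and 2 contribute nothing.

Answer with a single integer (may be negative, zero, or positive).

Gen 1: 1 over 2. Both 1&2? yes. Contrib: +1. Sum: 1
Gen 2: crossing 1x3. Both 1&2? no. Sum: 1
Gen 3: crossing 3x1. Both 1&2? no. Sum: 1
Gen 4: crossing 1x3. Both 1&2? no. Sum: 1
Gen 5: crossing 2x3. Both 1&2? no. Sum: 1
Gen 6: crossing 3x2. Both 1&2? no. Sum: 1
Gen 7: crossing 2x3. Both 1&2? no. Sum: 1
Gen 8: 2 under 1. Both 1&2? yes. Contrib: +1. Sum: 2
Gen 9: 1 over 2. Both 1&2? yes. Contrib: +1. Sum: 3
Gen 10: crossing 3x2. Both 1&2? no. Sum: 3

Answer: 3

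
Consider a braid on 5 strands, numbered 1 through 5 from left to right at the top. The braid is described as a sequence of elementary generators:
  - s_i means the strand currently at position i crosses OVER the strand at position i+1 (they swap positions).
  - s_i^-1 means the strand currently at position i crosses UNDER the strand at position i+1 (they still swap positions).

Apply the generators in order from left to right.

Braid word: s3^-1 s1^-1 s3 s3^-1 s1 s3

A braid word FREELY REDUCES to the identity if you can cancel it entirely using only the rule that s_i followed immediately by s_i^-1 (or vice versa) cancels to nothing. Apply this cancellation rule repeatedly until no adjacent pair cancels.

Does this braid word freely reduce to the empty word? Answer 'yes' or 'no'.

Answer: yes

Derivation:
Gen 1 (s3^-1): push. Stack: [s3^-1]
Gen 2 (s1^-1): push. Stack: [s3^-1 s1^-1]
Gen 3 (s3): push. Stack: [s3^-1 s1^-1 s3]
Gen 4 (s3^-1): cancels prior s3. Stack: [s3^-1 s1^-1]
Gen 5 (s1): cancels prior s1^-1. Stack: [s3^-1]
Gen 6 (s3): cancels prior s3^-1. Stack: []
Reduced word: (empty)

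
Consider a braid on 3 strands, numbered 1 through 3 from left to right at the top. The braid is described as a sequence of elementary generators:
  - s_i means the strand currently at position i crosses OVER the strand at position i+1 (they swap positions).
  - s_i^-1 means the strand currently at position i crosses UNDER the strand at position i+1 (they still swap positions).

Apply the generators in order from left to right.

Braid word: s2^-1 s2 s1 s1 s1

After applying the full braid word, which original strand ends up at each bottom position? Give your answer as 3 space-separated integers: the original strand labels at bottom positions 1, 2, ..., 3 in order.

Gen 1 (s2^-1): strand 2 crosses under strand 3. Perm now: [1 3 2]
Gen 2 (s2): strand 3 crosses over strand 2. Perm now: [1 2 3]
Gen 3 (s1): strand 1 crosses over strand 2. Perm now: [2 1 3]
Gen 4 (s1): strand 2 crosses over strand 1. Perm now: [1 2 3]
Gen 5 (s1): strand 1 crosses over strand 2. Perm now: [2 1 3]

Answer: 2 1 3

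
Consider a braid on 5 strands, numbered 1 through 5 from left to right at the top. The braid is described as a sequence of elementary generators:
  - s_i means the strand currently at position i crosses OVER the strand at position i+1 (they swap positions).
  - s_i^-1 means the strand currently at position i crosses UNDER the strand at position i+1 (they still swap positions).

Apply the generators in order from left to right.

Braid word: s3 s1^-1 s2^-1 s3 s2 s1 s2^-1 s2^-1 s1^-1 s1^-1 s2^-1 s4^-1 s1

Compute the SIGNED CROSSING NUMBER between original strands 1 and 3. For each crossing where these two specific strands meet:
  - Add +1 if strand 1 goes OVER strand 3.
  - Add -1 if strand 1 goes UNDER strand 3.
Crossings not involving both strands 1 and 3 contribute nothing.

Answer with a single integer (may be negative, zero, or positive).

Gen 1: crossing 3x4. Both 1&3? no. Sum: 0
Gen 2: crossing 1x2. Both 1&3? no. Sum: 0
Gen 3: crossing 1x4. Both 1&3? no. Sum: 0
Gen 4: 1 over 3. Both 1&3? yes. Contrib: +1. Sum: 1
Gen 5: crossing 4x3. Both 1&3? no. Sum: 1
Gen 6: crossing 2x3. Both 1&3? no. Sum: 1
Gen 7: crossing 2x4. Both 1&3? no. Sum: 1
Gen 8: crossing 4x2. Both 1&3? no. Sum: 1
Gen 9: crossing 3x2. Both 1&3? no. Sum: 1
Gen 10: crossing 2x3. Both 1&3? no. Sum: 1
Gen 11: crossing 2x4. Both 1&3? no. Sum: 1
Gen 12: crossing 1x5. Both 1&3? no. Sum: 1
Gen 13: crossing 3x4. Both 1&3? no. Sum: 1

Answer: 1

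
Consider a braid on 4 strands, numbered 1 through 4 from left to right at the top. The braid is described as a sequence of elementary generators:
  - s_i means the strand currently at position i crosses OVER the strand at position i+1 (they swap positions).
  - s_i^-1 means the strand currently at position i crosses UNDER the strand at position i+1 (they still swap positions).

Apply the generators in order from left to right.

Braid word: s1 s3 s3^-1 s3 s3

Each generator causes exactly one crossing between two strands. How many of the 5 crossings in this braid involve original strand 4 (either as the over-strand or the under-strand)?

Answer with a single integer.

Gen 1: crossing 1x2. Involves strand 4? no. Count so far: 0
Gen 2: crossing 3x4. Involves strand 4? yes. Count so far: 1
Gen 3: crossing 4x3. Involves strand 4? yes. Count so far: 2
Gen 4: crossing 3x4. Involves strand 4? yes. Count so far: 3
Gen 5: crossing 4x3. Involves strand 4? yes. Count so far: 4

Answer: 4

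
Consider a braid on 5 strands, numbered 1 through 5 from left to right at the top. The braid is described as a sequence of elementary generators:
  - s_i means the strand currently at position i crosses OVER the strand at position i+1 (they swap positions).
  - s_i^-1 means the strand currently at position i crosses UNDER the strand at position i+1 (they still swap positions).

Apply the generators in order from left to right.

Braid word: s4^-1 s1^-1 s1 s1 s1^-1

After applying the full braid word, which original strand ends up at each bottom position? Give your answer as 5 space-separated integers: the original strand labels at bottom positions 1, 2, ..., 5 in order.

Answer: 1 2 3 5 4

Derivation:
Gen 1 (s4^-1): strand 4 crosses under strand 5. Perm now: [1 2 3 5 4]
Gen 2 (s1^-1): strand 1 crosses under strand 2. Perm now: [2 1 3 5 4]
Gen 3 (s1): strand 2 crosses over strand 1. Perm now: [1 2 3 5 4]
Gen 4 (s1): strand 1 crosses over strand 2. Perm now: [2 1 3 5 4]
Gen 5 (s1^-1): strand 2 crosses under strand 1. Perm now: [1 2 3 5 4]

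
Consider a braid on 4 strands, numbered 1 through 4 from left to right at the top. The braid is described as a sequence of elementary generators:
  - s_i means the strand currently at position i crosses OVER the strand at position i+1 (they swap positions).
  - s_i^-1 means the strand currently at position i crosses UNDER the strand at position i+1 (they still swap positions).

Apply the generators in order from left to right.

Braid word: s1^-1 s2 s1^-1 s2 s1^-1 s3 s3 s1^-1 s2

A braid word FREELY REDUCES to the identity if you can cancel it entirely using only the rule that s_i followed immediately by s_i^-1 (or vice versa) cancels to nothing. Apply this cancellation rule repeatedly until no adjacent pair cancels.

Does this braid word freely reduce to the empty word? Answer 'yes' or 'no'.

Answer: no

Derivation:
Gen 1 (s1^-1): push. Stack: [s1^-1]
Gen 2 (s2): push. Stack: [s1^-1 s2]
Gen 3 (s1^-1): push. Stack: [s1^-1 s2 s1^-1]
Gen 4 (s2): push. Stack: [s1^-1 s2 s1^-1 s2]
Gen 5 (s1^-1): push. Stack: [s1^-1 s2 s1^-1 s2 s1^-1]
Gen 6 (s3): push. Stack: [s1^-1 s2 s1^-1 s2 s1^-1 s3]
Gen 7 (s3): push. Stack: [s1^-1 s2 s1^-1 s2 s1^-1 s3 s3]
Gen 8 (s1^-1): push. Stack: [s1^-1 s2 s1^-1 s2 s1^-1 s3 s3 s1^-1]
Gen 9 (s2): push. Stack: [s1^-1 s2 s1^-1 s2 s1^-1 s3 s3 s1^-1 s2]
Reduced word: s1^-1 s2 s1^-1 s2 s1^-1 s3 s3 s1^-1 s2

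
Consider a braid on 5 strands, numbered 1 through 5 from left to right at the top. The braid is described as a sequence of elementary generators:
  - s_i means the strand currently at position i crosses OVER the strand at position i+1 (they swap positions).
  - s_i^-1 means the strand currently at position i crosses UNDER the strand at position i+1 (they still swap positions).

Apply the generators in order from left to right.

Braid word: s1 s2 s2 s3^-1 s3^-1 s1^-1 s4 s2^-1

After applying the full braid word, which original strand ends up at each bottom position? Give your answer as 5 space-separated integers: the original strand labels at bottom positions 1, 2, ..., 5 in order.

Answer: 1 3 2 5 4

Derivation:
Gen 1 (s1): strand 1 crosses over strand 2. Perm now: [2 1 3 4 5]
Gen 2 (s2): strand 1 crosses over strand 3. Perm now: [2 3 1 4 5]
Gen 3 (s2): strand 3 crosses over strand 1. Perm now: [2 1 3 4 5]
Gen 4 (s3^-1): strand 3 crosses under strand 4. Perm now: [2 1 4 3 5]
Gen 5 (s3^-1): strand 4 crosses under strand 3. Perm now: [2 1 3 4 5]
Gen 6 (s1^-1): strand 2 crosses under strand 1. Perm now: [1 2 3 4 5]
Gen 7 (s4): strand 4 crosses over strand 5. Perm now: [1 2 3 5 4]
Gen 8 (s2^-1): strand 2 crosses under strand 3. Perm now: [1 3 2 5 4]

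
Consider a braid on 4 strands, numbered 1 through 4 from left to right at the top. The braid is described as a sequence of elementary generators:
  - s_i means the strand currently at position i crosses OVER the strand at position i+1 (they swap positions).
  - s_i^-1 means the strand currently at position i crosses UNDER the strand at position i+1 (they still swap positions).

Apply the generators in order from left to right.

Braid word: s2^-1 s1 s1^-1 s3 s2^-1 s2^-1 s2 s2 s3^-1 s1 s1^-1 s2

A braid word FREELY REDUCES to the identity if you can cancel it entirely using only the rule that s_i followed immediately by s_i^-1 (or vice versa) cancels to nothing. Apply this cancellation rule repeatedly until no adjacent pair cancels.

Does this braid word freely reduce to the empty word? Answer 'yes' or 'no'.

Gen 1 (s2^-1): push. Stack: [s2^-1]
Gen 2 (s1): push. Stack: [s2^-1 s1]
Gen 3 (s1^-1): cancels prior s1. Stack: [s2^-1]
Gen 4 (s3): push. Stack: [s2^-1 s3]
Gen 5 (s2^-1): push. Stack: [s2^-1 s3 s2^-1]
Gen 6 (s2^-1): push. Stack: [s2^-1 s3 s2^-1 s2^-1]
Gen 7 (s2): cancels prior s2^-1. Stack: [s2^-1 s3 s2^-1]
Gen 8 (s2): cancels prior s2^-1. Stack: [s2^-1 s3]
Gen 9 (s3^-1): cancels prior s3. Stack: [s2^-1]
Gen 10 (s1): push. Stack: [s2^-1 s1]
Gen 11 (s1^-1): cancels prior s1. Stack: [s2^-1]
Gen 12 (s2): cancels prior s2^-1. Stack: []
Reduced word: (empty)

Answer: yes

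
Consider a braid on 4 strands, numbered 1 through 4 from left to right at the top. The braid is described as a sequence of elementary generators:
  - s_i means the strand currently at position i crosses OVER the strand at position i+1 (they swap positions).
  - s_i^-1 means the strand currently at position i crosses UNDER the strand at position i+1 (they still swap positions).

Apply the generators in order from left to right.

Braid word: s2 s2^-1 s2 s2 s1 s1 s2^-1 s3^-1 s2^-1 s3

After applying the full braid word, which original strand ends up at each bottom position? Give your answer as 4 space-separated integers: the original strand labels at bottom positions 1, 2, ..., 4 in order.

Answer: 1 4 2 3

Derivation:
Gen 1 (s2): strand 2 crosses over strand 3. Perm now: [1 3 2 4]
Gen 2 (s2^-1): strand 3 crosses under strand 2. Perm now: [1 2 3 4]
Gen 3 (s2): strand 2 crosses over strand 3. Perm now: [1 3 2 4]
Gen 4 (s2): strand 3 crosses over strand 2. Perm now: [1 2 3 4]
Gen 5 (s1): strand 1 crosses over strand 2. Perm now: [2 1 3 4]
Gen 6 (s1): strand 2 crosses over strand 1. Perm now: [1 2 3 4]
Gen 7 (s2^-1): strand 2 crosses under strand 3. Perm now: [1 3 2 4]
Gen 8 (s3^-1): strand 2 crosses under strand 4. Perm now: [1 3 4 2]
Gen 9 (s2^-1): strand 3 crosses under strand 4. Perm now: [1 4 3 2]
Gen 10 (s3): strand 3 crosses over strand 2. Perm now: [1 4 2 3]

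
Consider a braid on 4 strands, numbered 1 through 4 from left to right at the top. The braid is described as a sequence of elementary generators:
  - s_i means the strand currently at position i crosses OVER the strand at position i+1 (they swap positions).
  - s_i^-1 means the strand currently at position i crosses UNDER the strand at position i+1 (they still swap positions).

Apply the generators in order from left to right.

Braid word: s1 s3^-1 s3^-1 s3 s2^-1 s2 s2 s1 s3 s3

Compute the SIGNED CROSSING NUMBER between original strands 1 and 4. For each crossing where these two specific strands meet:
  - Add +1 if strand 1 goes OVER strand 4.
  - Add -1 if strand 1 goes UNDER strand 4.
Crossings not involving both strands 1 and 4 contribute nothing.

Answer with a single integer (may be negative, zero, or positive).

Answer: -1

Derivation:
Gen 1: crossing 1x2. Both 1&4? no. Sum: 0
Gen 2: crossing 3x4. Both 1&4? no. Sum: 0
Gen 3: crossing 4x3. Both 1&4? no. Sum: 0
Gen 4: crossing 3x4. Both 1&4? no. Sum: 0
Gen 5: 1 under 4. Both 1&4? yes. Contrib: -1. Sum: -1
Gen 6: 4 over 1. Both 1&4? yes. Contrib: -1. Sum: -2
Gen 7: 1 over 4. Both 1&4? yes. Contrib: +1. Sum: -1
Gen 8: crossing 2x4. Both 1&4? no. Sum: -1
Gen 9: crossing 1x3. Both 1&4? no. Sum: -1
Gen 10: crossing 3x1. Both 1&4? no. Sum: -1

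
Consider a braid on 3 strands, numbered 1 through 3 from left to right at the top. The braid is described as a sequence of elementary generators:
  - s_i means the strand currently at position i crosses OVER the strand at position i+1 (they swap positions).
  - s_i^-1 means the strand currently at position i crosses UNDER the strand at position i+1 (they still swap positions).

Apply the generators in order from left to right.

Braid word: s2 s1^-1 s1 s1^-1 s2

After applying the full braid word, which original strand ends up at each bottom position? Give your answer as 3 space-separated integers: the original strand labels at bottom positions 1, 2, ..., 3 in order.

Gen 1 (s2): strand 2 crosses over strand 3. Perm now: [1 3 2]
Gen 2 (s1^-1): strand 1 crosses under strand 3. Perm now: [3 1 2]
Gen 3 (s1): strand 3 crosses over strand 1. Perm now: [1 3 2]
Gen 4 (s1^-1): strand 1 crosses under strand 3. Perm now: [3 1 2]
Gen 5 (s2): strand 1 crosses over strand 2. Perm now: [3 2 1]

Answer: 3 2 1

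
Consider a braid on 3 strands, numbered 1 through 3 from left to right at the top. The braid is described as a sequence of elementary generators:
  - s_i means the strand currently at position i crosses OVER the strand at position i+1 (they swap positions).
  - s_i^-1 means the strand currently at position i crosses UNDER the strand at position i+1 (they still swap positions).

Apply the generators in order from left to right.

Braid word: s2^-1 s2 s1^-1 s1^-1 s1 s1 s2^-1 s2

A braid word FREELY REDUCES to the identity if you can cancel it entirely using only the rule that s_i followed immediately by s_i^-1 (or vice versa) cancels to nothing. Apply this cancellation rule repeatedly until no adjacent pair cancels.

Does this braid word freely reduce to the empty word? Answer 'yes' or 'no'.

Gen 1 (s2^-1): push. Stack: [s2^-1]
Gen 2 (s2): cancels prior s2^-1. Stack: []
Gen 3 (s1^-1): push. Stack: [s1^-1]
Gen 4 (s1^-1): push. Stack: [s1^-1 s1^-1]
Gen 5 (s1): cancels prior s1^-1. Stack: [s1^-1]
Gen 6 (s1): cancels prior s1^-1. Stack: []
Gen 7 (s2^-1): push. Stack: [s2^-1]
Gen 8 (s2): cancels prior s2^-1. Stack: []
Reduced word: (empty)

Answer: yes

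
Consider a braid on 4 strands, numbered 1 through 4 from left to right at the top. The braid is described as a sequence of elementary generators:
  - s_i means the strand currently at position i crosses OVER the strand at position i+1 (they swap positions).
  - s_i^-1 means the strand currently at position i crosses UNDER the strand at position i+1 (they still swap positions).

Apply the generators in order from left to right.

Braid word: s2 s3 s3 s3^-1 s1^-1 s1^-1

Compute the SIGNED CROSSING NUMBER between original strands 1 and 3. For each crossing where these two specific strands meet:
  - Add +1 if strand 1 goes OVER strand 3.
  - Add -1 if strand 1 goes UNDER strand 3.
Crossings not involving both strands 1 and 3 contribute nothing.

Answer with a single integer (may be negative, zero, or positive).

Gen 1: crossing 2x3. Both 1&3? no. Sum: 0
Gen 2: crossing 2x4. Both 1&3? no. Sum: 0
Gen 3: crossing 4x2. Both 1&3? no. Sum: 0
Gen 4: crossing 2x4. Both 1&3? no. Sum: 0
Gen 5: 1 under 3. Both 1&3? yes. Contrib: -1. Sum: -1
Gen 6: 3 under 1. Both 1&3? yes. Contrib: +1. Sum: 0

Answer: 0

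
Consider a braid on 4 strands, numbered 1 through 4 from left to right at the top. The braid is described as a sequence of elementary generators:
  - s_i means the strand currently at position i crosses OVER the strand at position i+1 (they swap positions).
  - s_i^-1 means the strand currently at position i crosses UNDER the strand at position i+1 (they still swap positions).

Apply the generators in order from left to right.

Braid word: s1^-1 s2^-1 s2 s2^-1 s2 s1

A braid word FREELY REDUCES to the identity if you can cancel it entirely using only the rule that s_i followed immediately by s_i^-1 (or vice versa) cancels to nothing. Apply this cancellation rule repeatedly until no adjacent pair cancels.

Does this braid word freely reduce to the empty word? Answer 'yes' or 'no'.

Answer: yes

Derivation:
Gen 1 (s1^-1): push. Stack: [s1^-1]
Gen 2 (s2^-1): push. Stack: [s1^-1 s2^-1]
Gen 3 (s2): cancels prior s2^-1. Stack: [s1^-1]
Gen 4 (s2^-1): push. Stack: [s1^-1 s2^-1]
Gen 5 (s2): cancels prior s2^-1. Stack: [s1^-1]
Gen 6 (s1): cancels prior s1^-1. Stack: []
Reduced word: (empty)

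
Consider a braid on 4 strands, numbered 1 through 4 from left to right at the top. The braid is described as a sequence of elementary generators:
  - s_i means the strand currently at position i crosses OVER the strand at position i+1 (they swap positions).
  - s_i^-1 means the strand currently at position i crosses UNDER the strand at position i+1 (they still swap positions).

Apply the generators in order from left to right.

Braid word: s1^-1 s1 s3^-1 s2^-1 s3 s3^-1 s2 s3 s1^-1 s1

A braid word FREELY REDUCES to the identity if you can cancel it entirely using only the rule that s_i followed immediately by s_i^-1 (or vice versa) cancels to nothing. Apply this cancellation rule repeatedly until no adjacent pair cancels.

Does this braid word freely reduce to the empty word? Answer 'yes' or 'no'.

Gen 1 (s1^-1): push. Stack: [s1^-1]
Gen 2 (s1): cancels prior s1^-1. Stack: []
Gen 3 (s3^-1): push. Stack: [s3^-1]
Gen 4 (s2^-1): push. Stack: [s3^-1 s2^-1]
Gen 5 (s3): push. Stack: [s3^-1 s2^-1 s3]
Gen 6 (s3^-1): cancels prior s3. Stack: [s3^-1 s2^-1]
Gen 7 (s2): cancels prior s2^-1. Stack: [s3^-1]
Gen 8 (s3): cancels prior s3^-1. Stack: []
Gen 9 (s1^-1): push. Stack: [s1^-1]
Gen 10 (s1): cancels prior s1^-1. Stack: []
Reduced word: (empty)

Answer: yes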